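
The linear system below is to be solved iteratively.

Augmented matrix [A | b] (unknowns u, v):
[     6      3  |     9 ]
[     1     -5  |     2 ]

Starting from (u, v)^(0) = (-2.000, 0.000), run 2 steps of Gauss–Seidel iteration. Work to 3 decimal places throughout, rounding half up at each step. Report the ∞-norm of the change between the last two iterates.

0.050

Iteration 1:
  u = (9 - (3)·0.000) / (6) = 1.500
  v = (2 - (1)·1.500) / (-5) = -0.100
Iteration 2:
  u = (9 - (3)·-0.100) / (6) = 1.550
  v = (2 - (1)·1.550) / (-5) = -0.090
Change: (0.050, 0.010) → max |·| = 0.050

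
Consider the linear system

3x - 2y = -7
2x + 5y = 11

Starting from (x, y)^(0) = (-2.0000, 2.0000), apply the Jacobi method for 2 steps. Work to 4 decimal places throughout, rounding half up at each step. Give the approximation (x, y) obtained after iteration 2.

Iteration 1:
  x = (-7 - (-2)·2.0000) / (3) = -1.0000
  y = (11 - (2)·-2.0000) / (5) = 3.0000
Iteration 2:
  x = (-7 - (-2)·3.0000) / (3) = -0.3333
  y = (11 - (2)·-1.0000) / (5) = 2.6000

(-0.3333, 2.6000)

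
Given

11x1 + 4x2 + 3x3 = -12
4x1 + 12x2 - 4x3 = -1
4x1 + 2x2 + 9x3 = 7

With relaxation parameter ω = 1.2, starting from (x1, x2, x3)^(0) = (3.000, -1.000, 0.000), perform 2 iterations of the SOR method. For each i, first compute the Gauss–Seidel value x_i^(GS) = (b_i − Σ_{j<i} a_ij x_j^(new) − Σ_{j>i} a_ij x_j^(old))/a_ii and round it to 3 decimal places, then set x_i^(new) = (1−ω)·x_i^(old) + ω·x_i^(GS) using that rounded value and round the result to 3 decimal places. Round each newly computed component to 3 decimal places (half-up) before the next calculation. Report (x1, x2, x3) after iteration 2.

Iteration 1:
  x1: GS value = (-12 - (4)·-1.000 - (3)·0.000) / (11) = -0.727;  x1 ← (1−ω)·3.000 + ω·-0.727 = -1.472
  x2: GS value = (-1 - (4)·-1.472 - (-4)·0.000) / (12) = 0.407;  x2 ← (1−ω)·-1.000 + ω·0.407 = 0.688
  x3: GS value = (7 - (4)·-1.472 - (2)·0.688) / (9) = 1.279;  x3 ← (1−ω)·0.000 + ω·1.279 = 1.535
Iteration 2:
  x1: GS value = (-12 - (4)·0.688 - (3)·1.535) / (11) = -1.760;  x1 ← (1−ω)·-1.472 + ω·-1.760 = -1.818
  x2: GS value = (-1 - (4)·-1.818 - (-4)·1.535) / (12) = 1.034;  x2 ← (1−ω)·0.688 + ω·1.034 = 1.103
  x3: GS value = (7 - (4)·-1.818 - (2)·1.103) / (9) = 1.341;  x3 ← (1−ω)·1.535 + ω·1.341 = 1.302

(-1.818, 1.103, 1.302)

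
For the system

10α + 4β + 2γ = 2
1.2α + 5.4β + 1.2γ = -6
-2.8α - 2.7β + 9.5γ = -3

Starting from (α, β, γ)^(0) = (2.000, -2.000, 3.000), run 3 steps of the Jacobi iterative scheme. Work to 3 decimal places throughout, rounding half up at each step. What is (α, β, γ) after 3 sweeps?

(0.819, -1.182, -0.300)

Iteration 1:
  α = (2 - (4)·-2.000 - (2)·3.000) / (10) = 0.400
  β = (-6 - (1.2)·2.000 - (1.2)·3.000) / (5.4) = -2.222
  γ = (-3 - (-2.8)·2.000 - (-2.7)·-2.000) / (9.5) = -0.295
Iteration 2:
  α = (2 - (4)·-2.222 - (2)·-0.295) / (10) = 1.148
  β = (-6 - (1.2)·0.400 - (1.2)·-0.295) / (5.4) = -1.134
  γ = (-3 - (-2.8)·0.400 - (-2.7)·-2.222) / (9.5) = -0.829
Iteration 3:
  α = (2 - (4)·-1.134 - (2)·-0.829) / (10) = 0.819
  β = (-6 - (1.2)·1.148 - (1.2)·-0.829) / (5.4) = -1.182
  γ = (-3 - (-2.8)·1.148 - (-2.7)·-1.134) / (9.5) = -0.300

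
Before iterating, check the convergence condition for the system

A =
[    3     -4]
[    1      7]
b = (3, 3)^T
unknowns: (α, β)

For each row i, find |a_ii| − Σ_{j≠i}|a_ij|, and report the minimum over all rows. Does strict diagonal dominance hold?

row 1: |3| − (4) = -1
row 2: |7| − (1) = 6
minimum over rows = -1 → not strictly diagonally dominant

-1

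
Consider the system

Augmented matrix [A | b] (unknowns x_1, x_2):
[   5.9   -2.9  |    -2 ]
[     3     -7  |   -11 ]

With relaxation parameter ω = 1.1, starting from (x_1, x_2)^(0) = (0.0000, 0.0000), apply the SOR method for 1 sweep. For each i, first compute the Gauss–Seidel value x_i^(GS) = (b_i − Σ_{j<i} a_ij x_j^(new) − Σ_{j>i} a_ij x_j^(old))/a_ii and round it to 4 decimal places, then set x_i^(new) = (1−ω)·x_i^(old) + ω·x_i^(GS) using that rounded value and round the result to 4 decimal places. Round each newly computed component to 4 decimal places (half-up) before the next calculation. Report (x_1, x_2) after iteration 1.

(-0.3729, 1.5528)

Iteration 1:
  x_1: GS value = (-2 - (-2.9)·0.0000) / (5.9) = -0.3390;  x_1 ← (1−ω)·0.0000 + ω·-0.3390 = -0.3729
  x_2: GS value = (-11 - (3)·-0.3729) / (-7) = 1.4116;  x_2 ← (1−ω)·0.0000 + ω·1.4116 = 1.5528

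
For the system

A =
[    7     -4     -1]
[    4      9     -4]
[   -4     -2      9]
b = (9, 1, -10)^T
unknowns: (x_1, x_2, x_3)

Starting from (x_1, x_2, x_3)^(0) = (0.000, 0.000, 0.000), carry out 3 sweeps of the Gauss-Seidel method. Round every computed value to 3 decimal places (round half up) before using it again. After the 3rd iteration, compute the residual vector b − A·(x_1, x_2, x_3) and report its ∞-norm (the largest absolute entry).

Iteration 1:
  x_1 = (9 - (-4)·0.000 - (-1)·0.000) / (7) = 1.286
  x_2 = (1 - (4)·1.286 - (-4)·0.000) / (9) = -0.460
  x_3 = (-10 - (-4)·1.286 - (-2)·-0.460) / (9) = -0.642
Iteration 2:
  x_1 = (9 - (-4)·-0.460 - (-1)·-0.642) / (7) = 0.931
  x_2 = (1 - (4)·0.931 - (-4)·-0.642) / (9) = -0.588
  x_3 = (-10 - (-4)·0.931 - (-2)·-0.588) / (9) = -0.828
Iteration 3:
  x_1 = (9 - (-4)·-0.588 - (-1)·-0.828) / (7) = 0.831
  x_2 = (1 - (4)·0.831 - (-4)·-0.828) / (9) = -0.626
  x_3 = (-10 - (-4)·0.831 - (-2)·-0.626) / (9) = -0.881
Residual b − A·x = (-0.202, -0.214, 0.001); ∞-norm = 0.214

0.214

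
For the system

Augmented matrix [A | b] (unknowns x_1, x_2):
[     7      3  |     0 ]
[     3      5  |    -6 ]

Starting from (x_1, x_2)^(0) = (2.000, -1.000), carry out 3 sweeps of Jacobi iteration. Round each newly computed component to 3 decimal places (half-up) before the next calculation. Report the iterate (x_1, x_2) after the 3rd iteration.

(0.624, -1.817)

Iteration 1:
  x_1 = (0 - (3)·-1.000) / (7) = 0.429
  x_2 = (-6 - (3)·2.000) / (5) = -2.400
Iteration 2:
  x_1 = (0 - (3)·-2.400) / (7) = 1.029
  x_2 = (-6 - (3)·0.429) / (5) = -1.457
Iteration 3:
  x_1 = (0 - (3)·-1.457) / (7) = 0.624
  x_2 = (-6 - (3)·1.029) / (5) = -1.817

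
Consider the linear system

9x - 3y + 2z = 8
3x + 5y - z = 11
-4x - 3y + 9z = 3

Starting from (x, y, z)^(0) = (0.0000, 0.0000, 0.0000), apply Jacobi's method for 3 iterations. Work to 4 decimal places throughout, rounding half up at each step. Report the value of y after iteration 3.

1.5634

Iteration 1:
  x = (8 - (-3)·0.0000 - (2)·0.0000) / (9) = 0.8889
  y = (11 - (3)·0.0000 - (-1)·0.0000) / (5) = 2.2000
  z = (3 - (-4)·0.0000 - (-3)·0.0000) / (9) = 0.3333
Iteration 2:
  x = (8 - (-3)·2.2000 - (2)·0.3333) / (9) = 1.5482
  y = (11 - (3)·0.8889 - (-1)·0.3333) / (5) = 1.7333
  z = (3 - (-4)·0.8889 - (-3)·2.2000) / (9) = 1.4617
Iteration 3:
  x = (8 - (-3)·1.7333 - (2)·1.4617) / (9) = 1.1418
  y = (11 - (3)·1.5482 - (-1)·1.4617) / (5) = 1.5634
  z = (3 - (-4)·1.5482 - (-3)·1.7333) / (9) = 1.5992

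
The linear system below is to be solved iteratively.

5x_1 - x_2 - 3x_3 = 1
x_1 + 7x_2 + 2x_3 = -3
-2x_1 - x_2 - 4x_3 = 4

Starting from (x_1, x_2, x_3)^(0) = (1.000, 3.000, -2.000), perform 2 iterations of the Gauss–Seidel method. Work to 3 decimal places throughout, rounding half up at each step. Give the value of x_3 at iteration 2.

-0.828

Iteration 1:
  x_1 = (1 - (-1)·3.000 - (-3)·-2.000) / (5) = -0.400
  x_2 = (-3 - (1)·-0.400 - (2)·-2.000) / (7) = 0.200
  x_3 = (4 - (-2)·-0.400 - (-1)·0.200) / (-4) = -0.850
Iteration 2:
  x_1 = (1 - (-1)·0.200 - (-3)·-0.850) / (5) = -0.270
  x_2 = (-3 - (1)·-0.270 - (2)·-0.850) / (7) = -0.147
  x_3 = (4 - (-2)·-0.270 - (-1)·-0.147) / (-4) = -0.828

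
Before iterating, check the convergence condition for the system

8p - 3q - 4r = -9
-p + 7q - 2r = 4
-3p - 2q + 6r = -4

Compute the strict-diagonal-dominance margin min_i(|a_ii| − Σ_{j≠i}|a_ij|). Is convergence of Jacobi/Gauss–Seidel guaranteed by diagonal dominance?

1

row 1: |8| − (3+4) = 1
row 2: |7| − (1+2) = 4
row 3: |6| − (3+2) = 1
minimum over rows = 1 → strictly diagonally dominant (convergence guaranteed)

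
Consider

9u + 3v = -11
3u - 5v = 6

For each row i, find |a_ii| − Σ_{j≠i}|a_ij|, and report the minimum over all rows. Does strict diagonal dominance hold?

row 1: |9| − (3) = 6
row 2: |-5| − (3) = 2
minimum over rows = 2 → strictly diagonally dominant (convergence guaranteed)

2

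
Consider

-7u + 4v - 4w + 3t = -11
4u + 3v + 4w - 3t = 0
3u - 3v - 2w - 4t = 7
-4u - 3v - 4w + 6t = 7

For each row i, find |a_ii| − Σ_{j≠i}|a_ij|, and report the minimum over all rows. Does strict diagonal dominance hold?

-8

row 1: |-7| − (4+4+3) = -4
row 2: |3| − (4+4+3) = -8
row 3: |-2| − (3+3+4) = -8
row 4: |6| − (4+3+4) = -5
minimum over rows = -8 → not strictly diagonally dominant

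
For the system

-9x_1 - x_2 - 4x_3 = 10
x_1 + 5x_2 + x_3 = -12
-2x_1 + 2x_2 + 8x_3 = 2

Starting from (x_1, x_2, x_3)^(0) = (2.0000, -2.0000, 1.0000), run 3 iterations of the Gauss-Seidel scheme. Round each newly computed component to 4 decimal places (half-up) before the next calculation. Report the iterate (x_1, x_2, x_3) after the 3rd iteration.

(-1.1029, -2.2900, 0.5468)

Iteration 1:
  x_1 = (10 - (-1)·-2.0000 - (-4)·1.0000) / (-9) = -1.3333
  x_2 = (-12 - (1)·-1.3333 - (1)·1.0000) / (5) = -2.3333
  x_3 = (2 - (-2)·-1.3333 - (2)·-2.3333) / (8) = 0.5000
Iteration 2:
  x_1 = (10 - (-1)·-2.3333 - (-4)·0.5000) / (-9) = -1.0741
  x_2 = (-12 - (1)·-1.0741 - (1)·0.5000) / (5) = -2.2852
  x_3 = (2 - (-2)·-1.0741 - (2)·-2.2852) / (8) = 0.5528
Iteration 3:
  x_1 = (10 - (-1)·-2.2852 - (-4)·0.5528) / (-9) = -1.1029
  x_2 = (-12 - (1)·-1.1029 - (1)·0.5528) / (5) = -2.2900
  x_3 = (2 - (-2)·-1.1029 - (2)·-2.2900) / (8) = 0.5468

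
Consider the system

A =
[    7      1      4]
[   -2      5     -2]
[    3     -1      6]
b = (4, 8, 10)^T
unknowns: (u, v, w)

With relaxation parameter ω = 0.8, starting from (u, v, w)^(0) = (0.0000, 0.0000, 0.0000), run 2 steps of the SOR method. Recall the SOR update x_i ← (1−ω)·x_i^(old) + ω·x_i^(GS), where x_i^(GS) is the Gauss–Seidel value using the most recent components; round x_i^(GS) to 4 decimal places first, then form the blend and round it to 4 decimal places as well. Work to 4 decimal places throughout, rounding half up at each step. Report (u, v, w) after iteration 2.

Iteration 1:
  u: GS value = (4 - (1)·0.0000 - (4)·0.0000) / (7) = 0.5714;  u ← (1−ω)·0.0000 + ω·0.5714 = 0.4571
  v: GS value = (8 - (-2)·0.4571 - (-2)·0.0000) / (5) = 1.7828;  v ← (1−ω)·0.0000 + ω·1.7828 = 1.4262
  w: GS value = (10 - (3)·0.4571 - (-1)·1.4262) / (6) = 1.6758;  w ← (1−ω)·0.0000 + ω·1.6758 = 1.3406
Iteration 2:
  u: GS value = (4 - (1)·1.4262 - (4)·1.3406) / (7) = -0.3984;  u ← (1−ω)·0.4571 + ω·-0.3984 = -0.2273
  v: GS value = (8 - (-2)·-0.2273 - (-2)·1.3406) / (5) = 2.0453;  v ← (1−ω)·1.4262 + ω·2.0453 = 1.9215
  w: GS value = (10 - (3)·-0.2273 - (-1)·1.9215) / (6) = 2.1006;  w ← (1−ω)·1.3406 + ω·2.1006 = 1.9486

(-0.2273, 1.9215, 1.9486)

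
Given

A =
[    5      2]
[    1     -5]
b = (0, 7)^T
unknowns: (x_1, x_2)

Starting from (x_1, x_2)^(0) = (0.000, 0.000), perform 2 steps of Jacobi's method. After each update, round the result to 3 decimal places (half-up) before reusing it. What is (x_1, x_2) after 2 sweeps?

(0.560, -1.400)

Iteration 1:
  x_1 = (0 - (2)·0.000) / (5) = 0.000
  x_2 = (7 - (1)·0.000) / (-5) = -1.400
Iteration 2:
  x_1 = (0 - (2)·-1.400) / (5) = 0.560
  x_2 = (7 - (1)·0.000) / (-5) = -1.400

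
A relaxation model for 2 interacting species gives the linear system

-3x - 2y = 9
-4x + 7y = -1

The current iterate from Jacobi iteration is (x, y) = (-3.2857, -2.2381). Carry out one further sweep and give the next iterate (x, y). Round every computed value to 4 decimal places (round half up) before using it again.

(-1.5079, -2.0204)

One sweep:
  x = (9 - (-2)·-2.2381) / (-3) = -1.5079
  y = (-1 - (-4)·-3.2857) / (7) = -2.0204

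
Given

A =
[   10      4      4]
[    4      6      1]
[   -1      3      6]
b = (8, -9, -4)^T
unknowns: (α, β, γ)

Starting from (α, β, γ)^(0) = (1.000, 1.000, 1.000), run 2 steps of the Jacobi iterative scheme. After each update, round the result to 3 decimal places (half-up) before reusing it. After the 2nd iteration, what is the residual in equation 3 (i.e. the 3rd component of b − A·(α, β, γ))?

-0.868

Iteration 1:
  α = (8 - (4)·1.000 - (4)·1.000) / (10) = 0.000
  β = (-9 - (4)·1.000 - (1)·1.000) / (6) = -2.333
  γ = (-4 - (-1)·1.000 - (3)·1.000) / (6) = -1.000
Iteration 2:
  α = (8 - (4)·-2.333 - (4)·-1.000) / (10) = 2.133
  β = (-9 - (4)·0.000 - (1)·-1.000) / (6) = -1.333
  γ = (-4 - (-1)·0.000 - (3)·-2.333) / (6) = 0.500
Residual b − A·x = (-9.998, -10.034, -0.868)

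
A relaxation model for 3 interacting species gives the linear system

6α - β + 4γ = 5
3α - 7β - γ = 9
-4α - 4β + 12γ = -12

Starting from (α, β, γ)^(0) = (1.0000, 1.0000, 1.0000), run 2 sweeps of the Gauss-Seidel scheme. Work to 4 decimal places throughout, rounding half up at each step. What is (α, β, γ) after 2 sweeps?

(1.4974, -0.4558, -0.6528)

Iteration 1:
  α = (5 - (-1)·1.0000 - (4)·1.0000) / (6) = 0.3333
  β = (9 - (3)·0.3333 - (-1)·1.0000) / (-7) = -1.2857
  γ = (-12 - (-4)·0.3333 - (-4)·-1.2857) / (12) = -1.3175
Iteration 2:
  α = (5 - (-1)·-1.2857 - (4)·-1.3175) / (6) = 1.4974
  β = (9 - (3)·1.4974 - (-1)·-1.3175) / (-7) = -0.4558
  γ = (-12 - (-4)·1.4974 - (-4)·-0.4558) / (12) = -0.6528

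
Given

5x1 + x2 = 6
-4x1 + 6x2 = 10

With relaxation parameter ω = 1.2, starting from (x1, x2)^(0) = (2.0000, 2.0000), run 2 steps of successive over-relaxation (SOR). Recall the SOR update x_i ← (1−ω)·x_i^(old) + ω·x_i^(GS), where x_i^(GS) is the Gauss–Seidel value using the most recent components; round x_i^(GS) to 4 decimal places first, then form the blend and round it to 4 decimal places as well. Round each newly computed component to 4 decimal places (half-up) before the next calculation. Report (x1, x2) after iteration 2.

Iteration 1:
  x1: GS value = (6 - (1)·2.0000) / (5) = 0.8000;  x1 ← (1−ω)·2.0000 + ω·0.8000 = 0.5600
  x2: GS value = (10 - (-4)·0.5600) / (6) = 2.0400;  x2 ← (1−ω)·2.0000 + ω·2.0400 = 2.0480
Iteration 2:
  x1: GS value = (6 - (1)·2.0480) / (5) = 0.7904;  x1 ← (1−ω)·0.5600 + ω·0.7904 = 0.8365
  x2: GS value = (10 - (-4)·0.8365) / (6) = 2.2243;  x2 ← (1−ω)·2.0480 + ω·2.2243 = 2.2596

(0.8365, 2.2596)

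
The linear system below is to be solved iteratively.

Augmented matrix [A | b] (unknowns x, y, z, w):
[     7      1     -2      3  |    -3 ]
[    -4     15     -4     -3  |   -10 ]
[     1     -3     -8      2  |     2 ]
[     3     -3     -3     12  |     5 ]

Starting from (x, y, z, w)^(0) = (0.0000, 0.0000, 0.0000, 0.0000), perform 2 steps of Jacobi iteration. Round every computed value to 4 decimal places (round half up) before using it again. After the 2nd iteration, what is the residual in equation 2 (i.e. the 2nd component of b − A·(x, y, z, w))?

Iteration 1:
  x = (-3 - (1)·0.0000 - (-2)·0.0000 - (3)·0.0000) / (7) = -0.4286
  y = (-10 - (-4)·0.0000 - (-4)·0.0000 - (-3)·0.0000) / (15) = -0.6667
  z = (2 - (1)·0.0000 - (-3)·0.0000 - (2)·0.0000) / (-8) = -0.2500
  w = (5 - (3)·0.0000 - (-3)·0.0000 - (-3)·0.0000) / (12) = 0.4167
Iteration 2:
  x = (-3 - (1)·-0.6667 - (-2)·-0.2500 - (3)·0.4167) / (7) = -0.5833
  y = (-10 - (-4)·-0.4286 - (-4)·-0.2500 - (-3)·0.4167) / (15) = -0.7643
  z = (2 - (1)·-0.4286 - (-3)·-0.6667 - (2)·0.4167) / (-8) = 0.0506
  w = (5 - (3)·-0.4286 - (-3)·-0.6667 - (-3)·-0.2500) / (12) = 0.2946
Residual b − A·x = (1.0648, 0.2175, 0.1060, 1.0736)

0.2175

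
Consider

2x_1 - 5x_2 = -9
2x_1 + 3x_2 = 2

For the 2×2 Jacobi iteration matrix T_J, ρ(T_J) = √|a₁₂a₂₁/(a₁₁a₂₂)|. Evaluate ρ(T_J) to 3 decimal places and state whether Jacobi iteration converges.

1.291

a₁₂a₂₁/(a₁₁a₂₂) = (-5)·(2) / ((2)·(3)) = -1.666667
ρ = √|-1.666667| = √1.666667 = 1.291
ρ > 1, so Jacobi diverges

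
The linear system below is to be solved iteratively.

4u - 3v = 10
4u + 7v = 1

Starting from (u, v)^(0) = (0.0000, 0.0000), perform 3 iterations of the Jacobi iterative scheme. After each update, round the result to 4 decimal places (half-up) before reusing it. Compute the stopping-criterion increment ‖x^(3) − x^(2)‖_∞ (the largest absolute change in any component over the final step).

1.0715

Iteration 1:
  u = (10 - (-3)·0.0000) / (4) = 2.5000
  v = (1 - (4)·0.0000) / (7) = 0.1429
Iteration 2:
  u = (10 - (-3)·0.1429) / (4) = 2.6072
  v = (1 - (4)·2.5000) / (7) = -1.2857
Iteration 3:
  u = (10 - (-3)·-1.2857) / (4) = 1.5357
  v = (1 - (4)·2.6072) / (7) = -1.3470
Change: (-1.0715, -0.0613) → max |·| = 1.0715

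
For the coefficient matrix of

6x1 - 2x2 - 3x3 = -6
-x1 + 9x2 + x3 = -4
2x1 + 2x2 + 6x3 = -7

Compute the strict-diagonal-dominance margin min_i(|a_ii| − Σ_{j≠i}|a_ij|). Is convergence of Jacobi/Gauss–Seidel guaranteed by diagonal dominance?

row 1: |6| − (2+3) = 1
row 2: |9| − (1+1) = 7
row 3: |6| − (2+2) = 2
minimum over rows = 1 → strictly diagonally dominant (convergence guaranteed)

1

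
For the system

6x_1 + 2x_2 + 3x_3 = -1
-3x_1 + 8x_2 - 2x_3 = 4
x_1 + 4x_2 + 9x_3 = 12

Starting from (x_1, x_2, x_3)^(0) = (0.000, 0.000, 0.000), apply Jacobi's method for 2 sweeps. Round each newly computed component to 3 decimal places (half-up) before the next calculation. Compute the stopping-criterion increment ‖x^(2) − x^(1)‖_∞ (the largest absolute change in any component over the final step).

Iteration 1:
  x_1 = (-1 - (2)·0.000 - (3)·0.000) / (6) = -0.167
  x_2 = (4 - (-3)·0.000 - (-2)·0.000) / (8) = 0.500
  x_3 = (12 - (1)·0.000 - (4)·0.000) / (9) = 1.333
Iteration 2:
  x_1 = (-1 - (2)·0.500 - (3)·1.333) / (6) = -1.000
  x_2 = (4 - (-3)·-0.167 - (-2)·1.333) / (8) = 0.771
  x_3 = (12 - (1)·-0.167 - (4)·0.500) / (9) = 1.130
Change: (-0.833, 0.271, -0.203) → max |·| = 0.833

0.833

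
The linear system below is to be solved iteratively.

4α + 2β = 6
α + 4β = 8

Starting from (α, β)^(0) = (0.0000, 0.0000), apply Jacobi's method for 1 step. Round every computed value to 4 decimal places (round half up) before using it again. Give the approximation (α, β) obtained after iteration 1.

(1.5000, 2.0000)

Iteration 1:
  α = (6 - (2)·0.0000) / (4) = 1.5000
  β = (8 - (1)·0.0000) / (4) = 2.0000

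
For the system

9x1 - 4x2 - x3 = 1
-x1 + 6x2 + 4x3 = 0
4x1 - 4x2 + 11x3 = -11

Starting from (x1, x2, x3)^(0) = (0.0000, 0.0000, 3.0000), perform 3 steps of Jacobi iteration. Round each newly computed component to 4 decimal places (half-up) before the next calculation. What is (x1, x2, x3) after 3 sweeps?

Iteration 1:
  x1 = (1 - (-4)·0.0000 - (-1)·3.0000) / (9) = 0.4444
  x2 = (0 - (-1)·0.0000 - (4)·3.0000) / (6) = -2.0000
  x3 = (-11 - (4)·0.0000 - (-4)·0.0000) / (11) = -1.0000
Iteration 2:
  x1 = (1 - (-4)·-2.0000 - (-1)·-1.0000) / (9) = -0.8889
  x2 = (0 - (-1)·0.4444 - (4)·-1.0000) / (6) = 0.7407
  x3 = (-11 - (4)·0.4444 - (-4)·-2.0000) / (11) = -1.8889
Iteration 3:
  x1 = (1 - (-4)·0.7407 - (-1)·-1.8889) / (9) = 0.2304
  x2 = (0 - (-1)·-0.8889 - (4)·-1.8889) / (6) = 1.1111
  x3 = (-11 - (4)·-0.8889 - (-4)·0.7407) / (11) = -0.4074

(0.2304, 1.1111, -0.4074)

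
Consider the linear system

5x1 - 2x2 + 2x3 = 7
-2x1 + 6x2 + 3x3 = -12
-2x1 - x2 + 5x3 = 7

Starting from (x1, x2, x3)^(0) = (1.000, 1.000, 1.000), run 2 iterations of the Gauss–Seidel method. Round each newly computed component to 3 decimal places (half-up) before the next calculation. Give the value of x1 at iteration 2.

-0.034

Iteration 1:
  x1 = (7 - (-2)·1.000 - (2)·1.000) / (5) = 1.400
  x2 = (-12 - (-2)·1.400 - (3)·1.000) / (6) = -2.033
  x3 = (7 - (-2)·1.400 - (-1)·-2.033) / (5) = 1.553
Iteration 2:
  x1 = (7 - (-2)·-2.033 - (2)·1.553) / (5) = -0.034
  x2 = (-12 - (-2)·-0.034 - (3)·1.553) / (6) = -2.788
  x3 = (7 - (-2)·-0.034 - (-1)·-2.788) / (5) = 0.829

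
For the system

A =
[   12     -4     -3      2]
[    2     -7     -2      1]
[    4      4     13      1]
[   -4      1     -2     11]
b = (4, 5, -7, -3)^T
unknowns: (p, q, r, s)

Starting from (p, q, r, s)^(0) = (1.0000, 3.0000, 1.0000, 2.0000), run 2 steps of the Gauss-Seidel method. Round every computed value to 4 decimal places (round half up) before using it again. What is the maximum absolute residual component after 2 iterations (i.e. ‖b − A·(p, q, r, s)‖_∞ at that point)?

2.0867

Iteration 1:
  p = (4 - (-4)·3.0000 - (-3)·1.0000 - (2)·2.0000) / (12) = 1.2500
  q = (5 - (2)·1.2500 - (-2)·1.0000 - (1)·2.0000) / (-7) = -0.3571
  r = (-7 - (4)·1.2500 - (4)·-0.3571 - (1)·2.0000) / (13) = -0.9670
  s = (-3 - (-4)·1.2500 - (1)·-0.3571 - (-2)·-0.9670) / (11) = 0.0385
Iteration 2:
  p = (4 - (-4)·-0.3571 - (-3)·-0.9670 - (2)·0.0385) / (12) = -0.0339
  q = (5 - (2)·-0.0339 - (-2)·-0.9670 - (1)·0.0385) / (-7) = -0.4422
  r = (-7 - (4)·-0.0339 - (4)·-0.4422 - (1)·0.0385) / (13) = -0.3949
  s = (-3 - (-4)·-0.0339 - (1)·-0.4422 - (-2)·-0.3949) / (11) = -0.3167
Residual b − A·x = (2.0867, 1.4993, 0.3548, 0.0005); ∞-norm = 2.0867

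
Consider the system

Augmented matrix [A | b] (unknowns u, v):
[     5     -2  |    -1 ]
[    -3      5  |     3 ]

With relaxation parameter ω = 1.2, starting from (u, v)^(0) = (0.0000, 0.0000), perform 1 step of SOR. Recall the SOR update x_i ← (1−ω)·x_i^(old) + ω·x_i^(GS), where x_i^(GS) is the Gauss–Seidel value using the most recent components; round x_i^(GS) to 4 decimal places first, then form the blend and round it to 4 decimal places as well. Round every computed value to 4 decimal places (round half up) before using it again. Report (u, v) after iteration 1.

Iteration 1:
  u: GS value = (-1 - (-2)·0.0000) / (5) = -0.2000;  u ← (1−ω)·0.0000 + ω·-0.2000 = -0.2400
  v: GS value = (3 - (-3)·-0.2400) / (5) = 0.4560;  v ← (1−ω)·0.0000 + ω·0.4560 = 0.5472

(-0.2400, 0.5472)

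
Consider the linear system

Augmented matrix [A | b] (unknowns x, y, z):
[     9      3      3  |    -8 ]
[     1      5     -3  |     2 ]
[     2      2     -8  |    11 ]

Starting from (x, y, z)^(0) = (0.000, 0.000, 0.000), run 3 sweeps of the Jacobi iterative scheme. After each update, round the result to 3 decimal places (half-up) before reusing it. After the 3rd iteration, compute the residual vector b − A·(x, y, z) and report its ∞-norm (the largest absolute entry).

Iteration 1:
  x = (-8 - (3)·0.000 - (3)·0.000) / (9) = -0.889
  y = (2 - (1)·0.000 - (-3)·0.000) / (5) = 0.400
  z = (11 - (2)·0.000 - (2)·0.000) / (-8) = -1.375
Iteration 2:
  x = (-8 - (3)·0.400 - (3)·-1.375) / (9) = -0.564
  y = (2 - (1)·-0.889 - (-3)·-1.375) / (5) = -0.247
  z = (11 - (2)·-0.889 - (2)·0.400) / (-8) = -1.497
Iteration 3:
  x = (-8 - (3)·-0.247 - (3)·-1.497) / (9) = -0.308
  y = (2 - (1)·-0.564 - (-3)·-1.497) / (5) = -0.385
  z = (11 - (2)·-0.564 - (2)·-0.247) / (-8) = -1.578
Residual b − A·x = (0.661, -0.501, -0.238); ∞-norm = 0.661

0.661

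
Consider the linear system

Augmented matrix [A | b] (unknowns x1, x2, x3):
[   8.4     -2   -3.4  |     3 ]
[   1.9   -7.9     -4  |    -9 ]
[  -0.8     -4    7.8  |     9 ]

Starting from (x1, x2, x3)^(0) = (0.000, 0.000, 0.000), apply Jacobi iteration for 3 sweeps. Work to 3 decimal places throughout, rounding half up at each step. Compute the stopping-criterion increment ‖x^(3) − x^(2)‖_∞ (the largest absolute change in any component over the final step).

Iteration 1:
  x1 = (3 - (-2)·0.000 - (-3.4)·0.000) / (8.4) = 0.357
  x2 = (-9 - (1.9)·0.000 - (-4)·0.000) / (-7.9) = 1.139
  x3 = (9 - (-0.8)·0.000 - (-4)·0.000) / (7.8) = 1.154
Iteration 2:
  x1 = (3 - (-2)·1.139 - (-3.4)·1.154) / (8.4) = 1.095
  x2 = (-9 - (1.9)·0.357 - (-4)·1.154) / (-7.9) = 0.641
  x3 = (9 - (-0.8)·0.357 - (-4)·1.139) / (7.8) = 1.775
Iteration 3:
  x1 = (3 - (-2)·0.641 - (-3.4)·1.775) / (8.4) = 1.228
  x2 = (-9 - (1.9)·1.095 - (-4)·1.775) / (-7.9) = 0.504
  x3 = (9 - (-0.8)·1.095 - (-4)·0.641) / (7.8) = 1.595
Change: (0.133, -0.137, -0.180) → max |·| = 0.180

0.180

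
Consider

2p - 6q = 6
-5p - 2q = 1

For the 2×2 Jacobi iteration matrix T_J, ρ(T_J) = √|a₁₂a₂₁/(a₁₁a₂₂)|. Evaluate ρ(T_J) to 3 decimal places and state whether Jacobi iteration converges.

2.739

a₁₂a₂₁/(a₁₁a₂₂) = (-6)·(-5) / ((2)·(-2)) = -7.500000
ρ = √|-7.500000| = √7.500000 = 2.739
ρ > 1, so Jacobi diverges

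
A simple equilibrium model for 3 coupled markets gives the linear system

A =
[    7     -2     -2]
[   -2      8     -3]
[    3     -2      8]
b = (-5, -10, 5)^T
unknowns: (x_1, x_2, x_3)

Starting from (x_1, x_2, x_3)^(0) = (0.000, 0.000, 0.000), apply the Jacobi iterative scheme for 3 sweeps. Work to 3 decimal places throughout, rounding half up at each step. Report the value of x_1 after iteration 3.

-0.890

Iteration 1:
  x_1 = (-5 - (-2)·0.000 - (-2)·0.000) / (7) = -0.714
  x_2 = (-10 - (-2)·0.000 - (-3)·0.000) / (8) = -1.250
  x_3 = (5 - (3)·0.000 - (-2)·0.000) / (8) = 0.625
Iteration 2:
  x_1 = (-5 - (-2)·-1.250 - (-2)·0.625) / (7) = -0.893
  x_2 = (-10 - (-2)·-0.714 - (-3)·0.625) / (8) = -1.194
  x_3 = (5 - (3)·-0.714 - (-2)·-1.250) / (8) = 0.580
Iteration 3:
  x_1 = (-5 - (-2)·-1.194 - (-2)·0.580) / (7) = -0.890
  x_2 = (-10 - (-2)·-0.893 - (-3)·0.580) / (8) = -1.256
  x_3 = (5 - (3)·-0.893 - (-2)·-1.194) / (8) = 0.661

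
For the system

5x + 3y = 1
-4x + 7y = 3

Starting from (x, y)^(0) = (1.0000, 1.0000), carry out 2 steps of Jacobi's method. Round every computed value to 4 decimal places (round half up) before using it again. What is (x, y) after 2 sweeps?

Iteration 1:
  x = (1 - (3)·1.0000) / (5) = -0.4000
  y = (3 - (-4)·1.0000) / (7) = 1.0000
Iteration 2:
  x = (1 - (3)·1.0000) / (5) = -0.4000
  y = (3 - (-4)·-0.4000) / (7) = 0.2000

(-0.4000, 0.2000)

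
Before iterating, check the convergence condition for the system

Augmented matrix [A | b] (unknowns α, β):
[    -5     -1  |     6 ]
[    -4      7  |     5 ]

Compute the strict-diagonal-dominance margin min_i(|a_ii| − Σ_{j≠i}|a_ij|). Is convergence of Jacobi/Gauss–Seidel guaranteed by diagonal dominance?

row 1: |-5| − (1) = 4
row 2: |7| − (4) = 3
minimum over rows = 3 → strictly diagonally dominant (convergence guaranteed)

3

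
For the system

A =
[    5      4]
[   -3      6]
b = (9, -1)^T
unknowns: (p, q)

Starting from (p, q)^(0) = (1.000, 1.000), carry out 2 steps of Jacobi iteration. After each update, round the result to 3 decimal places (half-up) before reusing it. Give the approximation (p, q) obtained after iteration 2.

Iteration 1:
  p = (9 - (4)·1.000) / (5) = 1.000
  q = (-1 - (-3)·1.000) / (6) = 0.333
Iteration 2:
  p = (9 - (4)·0.333) / (5) = 1.534
  q = (-1 - (-3)·1.000) / (6) = 0.333

(1.534, 0.333)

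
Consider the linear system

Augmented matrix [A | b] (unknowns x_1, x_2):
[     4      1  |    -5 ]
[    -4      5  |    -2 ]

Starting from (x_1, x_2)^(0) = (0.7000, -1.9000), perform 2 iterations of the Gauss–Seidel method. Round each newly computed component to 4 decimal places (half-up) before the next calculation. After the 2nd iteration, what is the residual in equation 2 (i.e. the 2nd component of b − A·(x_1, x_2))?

Iteration 1:
  x_1 = (-5 - (1)·-1.9000) / (4) = -0.7750
  x_2 = (-2 - (-4)·-0.7750) / (5) = -1.0200
Iteration 2:
  x_1 = (-5 - (1)·-1.0200) / (4) = -0.9950
  x_2 = (-2 - (-4)·-0.9950) / (5) = -1.1960
Residual b − A·x = (0.1760, 0.0000)

0.0000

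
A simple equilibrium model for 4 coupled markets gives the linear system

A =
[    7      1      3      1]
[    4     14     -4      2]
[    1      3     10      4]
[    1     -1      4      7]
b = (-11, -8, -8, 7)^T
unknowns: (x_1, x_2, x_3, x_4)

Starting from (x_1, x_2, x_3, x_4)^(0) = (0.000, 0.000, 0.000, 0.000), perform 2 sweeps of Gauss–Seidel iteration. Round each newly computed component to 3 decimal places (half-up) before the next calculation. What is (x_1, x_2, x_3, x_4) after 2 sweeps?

Iteration 1:
  x_1 = (-11 - (1)·0.000 - (3)·0.000 - (1)·0.000) / (7) = -1.571
  x_2 = (-8 - (4)·-1.571 - (-4)·0.000 - (2)·0.000) / (14) = -0.123
  x_3 = (-8 - (1)·-1.571 - (3)·-0.123 - (4)·0.000) / (10) = -0.606
  x_4 = (7 - (1)·-1.571 - (-1)·-0.123 - (4)·-0.606) / (7) = 1.553
Iteration 2:
  x_1 = (-11 - (1)·-0.123 - (3)·-0.606 - (1)·1.553) / (7) = -1.516
  x_2 = (-8 - (4)·-1.516 - (-4)·-0.606 - (2)·1.553) / (14) = -0.533
  x_3 = (-8 - (1)·-1.516 - (3)·-0.533 - (4)·1.553) / (10) = -1.110
  x_4 = (7 - (1)·-1.516 - (-1)·-0.533 - (4)·-1.110) / (7) = 1.775

(-1.516, -0.533, -1.110, 1.775)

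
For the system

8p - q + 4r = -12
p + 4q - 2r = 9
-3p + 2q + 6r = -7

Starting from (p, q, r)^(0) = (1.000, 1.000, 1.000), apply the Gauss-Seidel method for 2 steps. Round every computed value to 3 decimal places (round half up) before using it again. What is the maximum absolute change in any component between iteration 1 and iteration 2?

Iteration 1:
  p = (-12 - (-1)·1.000 - (4)·1.000) / (8) = -1.875
  q = (9 - (1)·-1.875 - (-2)·1.000) / (4) = 3.219
  r = (-7 - (-3)·-1.875 - (2)·3.219) / (6) = -3.177
Iteration 2:
  p = (-12 - (-1)·3.219 - (4)·-3.177) / (8) = 0.491
  q = (9 - (1)·0.491 - (-2)·-3.177) / (4) = 0.539
  r = (-7 - (-3)·0.491 - (2)·0.539) / (6) = -1.101
Change: (2.366, -2.680, 2.076) → max |·| = 2.680

2.680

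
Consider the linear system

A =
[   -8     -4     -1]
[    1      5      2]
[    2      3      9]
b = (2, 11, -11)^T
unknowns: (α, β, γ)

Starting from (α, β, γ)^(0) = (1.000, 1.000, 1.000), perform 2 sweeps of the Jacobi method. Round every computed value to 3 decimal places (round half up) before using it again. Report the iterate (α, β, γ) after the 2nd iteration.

(-0.828, 3.086, -1.561)

Iteration 1:
  α = (2 - (-4)·1.000 - (-1)·1.000) / (-8) = -0.875
  β = (11 - (1)·1.000 - (2)·1.000) / (5) = 1.600
  γ = (-11 - (2)·1.000 - (3)·1.000) / (9) = -1.778
Iteration 2:
  α = (2 - (-4)·1.600 - (-1)·-1.778) / (-8) = -0.828
  β = (11 - (1)·-0.875 - (2)·-1.778) / (5) = 3.086
  γ = (-11 - (2)·-0.875 - (3)·1.600) / (9) = -1.561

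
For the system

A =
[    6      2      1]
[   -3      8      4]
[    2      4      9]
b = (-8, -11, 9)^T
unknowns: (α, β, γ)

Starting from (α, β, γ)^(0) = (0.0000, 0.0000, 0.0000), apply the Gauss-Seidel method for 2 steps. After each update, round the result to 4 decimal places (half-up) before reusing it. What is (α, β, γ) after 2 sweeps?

Iteration 1:
  α = (-8 - (2)·0.0000 - (1)·0.0000) / (6) = -1.3333
  β = (-11 - (-3)·-1.3333 - (4)·0.0000) / (8) = -1.8750
  γ = (9 - (2)·-1.3333 - (4)·-1.8750) / (9) = 2.1296
Iteration 2:
  α = (-8 - (2)·-1.8750 - (1)·2.1296) / (6) = -1.0633
  β = (-11 - (-3)·-1.0633 - (4)·2.1296) / (8) = -2.8385
  γ = (9 - (2)·-1.0633 - (4)·-2.8385) / (9) = 2.4978

(-1.0633, -2.8385, 2.4978)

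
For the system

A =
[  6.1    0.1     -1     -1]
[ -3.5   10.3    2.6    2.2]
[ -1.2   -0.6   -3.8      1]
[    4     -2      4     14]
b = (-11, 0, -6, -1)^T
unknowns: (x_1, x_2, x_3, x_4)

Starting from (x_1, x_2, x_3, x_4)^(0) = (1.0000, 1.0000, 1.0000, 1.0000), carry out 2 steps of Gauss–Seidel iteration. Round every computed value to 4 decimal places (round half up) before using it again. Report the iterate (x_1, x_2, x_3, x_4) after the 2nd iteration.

Iteration 1:
  x_1 = (-11 - (0.1)·1.0000 - (-1)·1.0000 - (-1)·1.0000) / (6.1) = -1.4918
  x_2 = (0 - (-3.5)·-1.4918 - (2.6)·1.0000 - (2.2)·1.0000) / (10.3) = -0.9729
  x_3 = (-6 - (-1.2)·-1.4918 - (-0.6)·-0.9729 - (1)·1.0000) / (-3.8) = 2.4668
  x_4 = (-1 - (4)·-1.4918 - (-2)·-0.9729 - (4)·2.4668) / (14) = -0.4890
Iteration 2:
  x_1 = (-11 - (0.1)·-0.9729 - (-1)·2.4668 - (-1)·-0.4890) / (6.1) = -1.4631
  x_2 = (0 - (-3.5)·-1.4631 - (2.6)·2.4668 - (2.2)·-0.4890) / (10.3) = -1.0154
  x_3 = (-6 - (-1.2)·-1.4631 - (-0.6)·-1.0154 - (1)·-0.4890) / (-3.8) = 2.0726
  x_4 = (-1 - (4)·-1.4631 - (-2)·-1.0154 - (4)·2.0726) / (14) = -0.3906

(-1.4631, -1.0154, 2.0726, -0.3906)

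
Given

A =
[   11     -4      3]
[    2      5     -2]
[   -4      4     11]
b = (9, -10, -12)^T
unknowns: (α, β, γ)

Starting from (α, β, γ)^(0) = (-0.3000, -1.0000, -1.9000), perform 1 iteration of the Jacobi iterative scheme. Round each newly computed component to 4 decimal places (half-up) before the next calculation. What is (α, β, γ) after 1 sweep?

Iteration 1:
  α = (9 - (-4)·-1.0000 - (3)·-1.9000) / (11) = 0.9727
  β = (-10 - (2)·-0.3000 - (-2)·-1.9000) / (5) = -2.6400
  γ = (-12 - (-4)·-0.3000 - (4)·-1.0000) / (11) = -0.8364

(0.9727, -2.6400, -0.8364)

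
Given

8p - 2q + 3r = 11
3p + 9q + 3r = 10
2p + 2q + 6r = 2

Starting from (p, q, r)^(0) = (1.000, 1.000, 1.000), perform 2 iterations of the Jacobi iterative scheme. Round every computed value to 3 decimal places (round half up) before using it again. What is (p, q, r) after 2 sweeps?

Iteration 1:
  p = (11 - (-2)·1.000 - (3)·1.000) / (8) = 1.250
  q = (10 - (3)·1.000 - (3)·1.000) / (9) = 0.444
  r = (2 - (2)·1.000 - (2)·1.000) / (6) = -0.333
Iteration 2:
  p = (11 - (-2)·0.444 - (3)·-0.333) / (8) = 1.611
  q = (10 - (3)·1.250 - (3)·-0.333) / (9) = 0.805
  r = (2 - (2)·1.250 - (2)·0.444) / (6) = -0.231

(1.611, 0.805, -0.231)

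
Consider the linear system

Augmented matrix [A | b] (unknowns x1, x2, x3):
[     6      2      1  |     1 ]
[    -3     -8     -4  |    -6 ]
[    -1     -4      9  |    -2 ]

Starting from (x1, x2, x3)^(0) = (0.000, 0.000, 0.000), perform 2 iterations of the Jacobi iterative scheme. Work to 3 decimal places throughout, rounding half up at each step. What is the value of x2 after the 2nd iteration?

Iteration 1:
  x1 = (1 - (2)·0.000 - (1)·0.000) / (6) = 0.167
  x2 = (-6 - (-3)·0.000 - (-4)·0.000) / (-8) = 0.750
  x3 = (-2 - (-1)·0.000 - (-4)·0.000) / (9) = -0.222
Iteration 2:
  x1 = (1 - (2)·0.750 - (1)·-0.222) / (6) = -0.046
  x2 = (-6 - (-3)·0.167 - (-4)·-0.222) / (-8) = 0.798
  x3 = (-2 - (-1)·0.167 - (-4)·0.750) / (9) = 0.130

0.798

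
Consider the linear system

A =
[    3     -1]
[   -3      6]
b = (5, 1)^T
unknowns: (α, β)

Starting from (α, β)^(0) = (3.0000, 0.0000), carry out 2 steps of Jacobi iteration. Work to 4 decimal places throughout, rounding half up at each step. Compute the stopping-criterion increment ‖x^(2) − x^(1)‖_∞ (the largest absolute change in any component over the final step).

Iteration 1:
  α = (5 - (-1)·0.0000) / (3) = 1.6667
  β = (1 - (-3)·3.0000) / (6) = 1.6667
Iteration 2:
  α = (5 - (-1)·1.6667) / (3) = 2.2222
  β = (1 - (-3)·1.6667) / (6) = 1.0000
Change: (0.5555, -0.6667) → max |·| = 0.6667

0.6667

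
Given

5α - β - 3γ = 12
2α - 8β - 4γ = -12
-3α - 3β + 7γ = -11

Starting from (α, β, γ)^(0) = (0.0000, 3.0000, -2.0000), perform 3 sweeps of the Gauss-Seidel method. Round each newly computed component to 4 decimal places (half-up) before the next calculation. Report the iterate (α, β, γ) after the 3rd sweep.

(3.2508, 1.9512, 0.6580)

Iteration 1:
  α = (12 - (-1)·3.0000 - (-3)·-2.0000) / (5) = 1.8000
  β = (-12 - (2)·1.8000 - (-4)·-2.0000) / (-8) = 2.9500
  γ = (-11 - (-3)·1.8000 - (-3)·2.9500) / (7) = 0.4643
Iteration 2:
  α = (12 - (-1)·2.9500 - (-3)·0.4643) / (5) = 3.2686
  β = (-12 - (2)·3.2686 - (-4)·0.4643) / (-8) = 2.0850
  γ = (-11 - (-3)·3.2686 - (-3)·2.0850) / (7) = 0.7230
Iteration 3:
  α = (12 - (-1)·2.0850 - (-3)·0.7230) / (5) = 3.2508
  β = (-12 - (2)·3.2508 - (-4)·0.7230) / (-8) = 1.9512
  γ = (-11 - (-3)·3.2508 - (-3)·1.9512) / (7) = 0.6580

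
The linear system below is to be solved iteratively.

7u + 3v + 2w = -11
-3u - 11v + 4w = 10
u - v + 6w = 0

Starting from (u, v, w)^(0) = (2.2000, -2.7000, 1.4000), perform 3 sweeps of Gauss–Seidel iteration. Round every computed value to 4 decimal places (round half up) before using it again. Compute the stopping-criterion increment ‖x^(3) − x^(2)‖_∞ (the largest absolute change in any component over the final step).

Iteration 1:
  u = (-11 - (3)·-2.7000 - (2)·1.4000) / (7) = -0.8143
  v = (10 - (-3)·-0.8143 - (4)·1.4000) / (-11) = -0.1779
  w = (0 - (1)·-0.8143 - (-1)·-0.1779) / (6) = 0.1061
Iteration 2:
  u = (-11 - (3)·-0.1779 - (2)·0.1061) / (7) = -1.5255
  v = (10 - (-3)·-1.5255 - (4)·0.1061) / (-11) = -0.4545
  w = (0 - (1)·-1.5255 - (-1)·-0.4545) / (6) = 0.1785
Iteration 3:
  u = (-11 - (3)·-0.4545 - (2)·0.1785) / (7) = -1.4276
  v = (10 - (-3)·-1.4276 - (4)·0.1785) / (-11) = -0.4548
  w = (0 - (1)·-1.4276 - (-1)·-0.4548) / (6) = 0.1621
Change: (0.0979, -0.0003, -0.0164) → max |·| = 0.0979

0.0979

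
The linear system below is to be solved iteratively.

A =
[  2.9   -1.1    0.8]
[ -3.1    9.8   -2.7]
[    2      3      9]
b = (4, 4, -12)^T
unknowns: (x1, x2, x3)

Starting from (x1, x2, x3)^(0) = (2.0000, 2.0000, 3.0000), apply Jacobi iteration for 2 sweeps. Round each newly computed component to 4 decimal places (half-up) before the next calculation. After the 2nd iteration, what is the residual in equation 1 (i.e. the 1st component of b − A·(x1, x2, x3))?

Iteration 1:
  x1 = (4 - (-1.1)·2.0000 - (0.8)·3.0000) / (2.9) = 1.3103
  x2 = (4 - (-3.1)·2.0000 - (-2.7)·3.0000) / (9.8) = 1.8673
  x3 = (-12 - (2)·2.0000 - (3)·2.0000) / (9) = -2.4444
Iteration 2:
  x1 = (4 - (-1.1)·1.8673 - (0.8)·-2.4444) / (2.9) = 2.7619
  x2 = (4 - (-3.1)·1.3103 - (-2.7)·-2.4444) / (9.8) = 0.1492
  x3 = (-12 - (2)·1.3103 - (3)·1.8673) / (9) = -2.2469
Residual b − A·x = (-2.0479, 5.0331, 2.2507)

-2.0479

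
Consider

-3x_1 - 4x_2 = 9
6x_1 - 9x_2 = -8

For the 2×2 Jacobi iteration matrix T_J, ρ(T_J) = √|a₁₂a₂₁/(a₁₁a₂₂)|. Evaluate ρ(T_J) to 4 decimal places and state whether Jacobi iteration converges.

0.9428

a₁₂a₂₁/(a₁₁a₂₂) = (-4)·(6) / ((-3)·(-9)) = -0.888889
ρ = √|-0.888889| = √0.888889 = 0.9428
ρ < 1, so Jacobi converges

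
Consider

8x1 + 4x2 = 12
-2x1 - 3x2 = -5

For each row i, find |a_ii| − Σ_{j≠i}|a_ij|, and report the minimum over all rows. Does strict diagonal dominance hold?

row 1: |8| − (4) = 4
row 2: |-3| − (2) = 1
minimum over rows = 1 → strictly diagonally dominant (convergence guaranteed)

1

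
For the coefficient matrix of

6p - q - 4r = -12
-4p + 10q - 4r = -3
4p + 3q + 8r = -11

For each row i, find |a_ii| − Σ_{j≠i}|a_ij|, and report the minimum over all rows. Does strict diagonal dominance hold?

row 1: |6| − (1+4) = 1
row 2: |10| − (4+4) = 2
row 3: |8| − (4+3) = 1
minimum over rows = 1 → strictly diagonally dominant (convergence guaranteed)

1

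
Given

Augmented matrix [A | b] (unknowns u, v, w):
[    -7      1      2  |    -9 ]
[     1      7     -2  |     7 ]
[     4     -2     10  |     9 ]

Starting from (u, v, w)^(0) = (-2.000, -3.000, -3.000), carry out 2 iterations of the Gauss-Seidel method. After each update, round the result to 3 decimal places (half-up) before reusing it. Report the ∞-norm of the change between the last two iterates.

1.572

Iteration 1:
  u = (-9 - (1)·-3.000 - (2)·-3.000) / (-7) = 0.000
  v = (7 - (1)·0.000 - (-2)·-3.000) / (7) = 0.143
  w = (9 - (4)·0.000 - (-2)·0.143) / (10) = 0.929
Iteration 2:
  u = (-9 - (1)·0.143 - (2)·0.929) / (-7) = 1.572
  v = (7 - (1)·1.572 - (-2)·0.929) / (7) = 1.041
  w = (9 - (4)·1.572 - (-2)·1.041) / (10) = 0.479
Change: (1.572, 0.898, -0.450) → max |·| = 1.572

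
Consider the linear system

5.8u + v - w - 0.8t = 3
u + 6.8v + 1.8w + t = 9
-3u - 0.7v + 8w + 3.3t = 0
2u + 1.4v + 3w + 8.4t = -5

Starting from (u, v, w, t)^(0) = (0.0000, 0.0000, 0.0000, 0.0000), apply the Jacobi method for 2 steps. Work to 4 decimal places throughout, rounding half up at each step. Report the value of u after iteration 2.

Iteration 1:
  u = (3 - (1)·0.0000 - (-1)·0.0000 - (-0.8)·0.0000) / (5.8) = 0.5172
  v = (9 - (1)·0.0000 - (1.8)·0.0000 - (1)·0.0000) / (6.8) = 1.3235
  w = (0 - (-3)·0.0000 - (-0.7)·0.0000 - (3.3)·0.0000) / (8) = 0.0000
  t = (-5 - (2)·0.0000 - (1.4)·0.0000 - (3)·0.0000) / (8.4) = -0.5952
Iteration 2:
  u = (3 - (1)·1.3235 - (-1)·0.0000 - (-0.8)·-0.5952) / (5.8) = 0.2070
  v = (9 - (1)·0.5172 - (1.8)·0.0000 - (1)·-0.5952) / (6.8) = 1.3350
  w = (0 - (-3)·0.5172 - (-0.7)·1.3235 - (3.3)·-0.5952) / (8) = 0.5553
  t = (-5 - (2)·0.5172 - (1.4)·1.3235 - (3)·0.0000) / (8.4) = -0.9390

0.2070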